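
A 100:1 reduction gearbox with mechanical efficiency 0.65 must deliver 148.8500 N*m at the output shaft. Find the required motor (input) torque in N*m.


tau_in = tau_out / (N * eta) = 148.8500 / (100 * 0.65) = 2.2900

2.2900 N*m


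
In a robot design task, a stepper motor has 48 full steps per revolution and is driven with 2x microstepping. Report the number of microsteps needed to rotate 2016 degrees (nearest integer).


step_size = 360/(48*2) = 360/96 = 3.750000 deg
n = 2016/(360/96) = 2016*96/360 = 537.6000 -> 538

538 steps


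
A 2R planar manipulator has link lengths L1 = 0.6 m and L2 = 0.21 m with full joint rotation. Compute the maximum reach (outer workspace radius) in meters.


r_max = L1 + L2 = 0.6 + 0.21 = 0.8100

0.8100 m


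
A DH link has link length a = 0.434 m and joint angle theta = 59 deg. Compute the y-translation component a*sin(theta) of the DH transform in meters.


a*sin(theta) = 0.434*sin(59 deg) = 0.3720

0.3720 m


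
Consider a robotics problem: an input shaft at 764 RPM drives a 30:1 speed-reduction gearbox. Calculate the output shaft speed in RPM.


omega_out = omega_in / N = 764 / 30 = 25.4667

25.4667 RPM


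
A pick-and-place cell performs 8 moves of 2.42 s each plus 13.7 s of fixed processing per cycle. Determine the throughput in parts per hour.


T_cycle = 8*2.42 + 13.7 = 33.0600 s
rate = 3600/T = 108.8929

108.8929 parts/hour


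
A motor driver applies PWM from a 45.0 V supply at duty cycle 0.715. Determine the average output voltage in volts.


V_avg = V_supply * D = 45.0*0.715 = 32.1750

32.1750 V


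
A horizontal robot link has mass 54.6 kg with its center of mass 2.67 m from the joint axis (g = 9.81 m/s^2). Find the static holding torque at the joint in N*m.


tau = m*g*L = 54.6 * 9.81 * 2.67 = 1430.1214

1430.1214 N*m


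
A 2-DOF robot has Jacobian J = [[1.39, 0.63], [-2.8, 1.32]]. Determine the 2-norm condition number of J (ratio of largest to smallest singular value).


JJ^T eigenvalues: trace(JJ^T) = 11.9114, det(JJ^T) = det(J)^2 = 12.95136144
s_max^2 = (11.9114 + sqrt(90.07600420))/2 = 10.70111895
s_min^2 = (11.9114 - sqrt(90.07600420))/2 = 1.21028105
kappa = s_max/s_min = sqrt(10.70111895/1.21028105) = 2.9735

2.9735


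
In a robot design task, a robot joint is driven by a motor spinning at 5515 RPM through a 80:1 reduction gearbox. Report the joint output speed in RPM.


omega_joint = omega_motor / N = 5515 / 80 = 68.9375

68.9375 RPM


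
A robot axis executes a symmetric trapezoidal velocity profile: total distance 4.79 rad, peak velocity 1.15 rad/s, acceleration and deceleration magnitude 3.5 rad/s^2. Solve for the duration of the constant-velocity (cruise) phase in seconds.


t_acc = v/a = 0.328571 s, d_acc = v^2/(2a) = 0.188929 rad each
d_cruise = 4.79 - 2*0.188929 = 4.412142 rad
t_cruise = d_cruise/v = 4.412142/1.15 = 3.8366

3.8366 s


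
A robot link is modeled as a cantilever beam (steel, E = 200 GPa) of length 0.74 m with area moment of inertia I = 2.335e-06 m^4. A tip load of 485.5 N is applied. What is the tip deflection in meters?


delta = F*L^3/(3*E*I) = 485.5*0.74^3/(3*2.000e+11*2.335e-06)
      = 196.736252/1401000 = 1.4043e-04

1.4043e-04 m


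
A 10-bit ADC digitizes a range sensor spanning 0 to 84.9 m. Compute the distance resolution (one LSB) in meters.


res = range / 2^n = 84.9/2^10 = 84.9/1024 = 0.0829

0.0829 m


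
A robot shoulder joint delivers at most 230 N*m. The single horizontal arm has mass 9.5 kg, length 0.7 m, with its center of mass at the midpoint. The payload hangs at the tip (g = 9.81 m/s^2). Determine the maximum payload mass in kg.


tau_arm = m_arm*g*(L/2) = 9.5*9.81*0.7/2 = 32.6183 N*m
tau_payload = tau_max - tau_arm = 230 - 32.6183 = 197.3817
m_payload = tau_payload / (g*L) = 197.3817 / (9.81*0.7) = 28.7435

28.7435 kg


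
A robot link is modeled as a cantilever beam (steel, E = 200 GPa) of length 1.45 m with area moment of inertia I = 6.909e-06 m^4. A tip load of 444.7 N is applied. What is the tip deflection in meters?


delta = F*L^3/(3*E*I) = 444.7*1.45^3/(3*2.000e+11*6.909e-06)
      = 1355.7235375/4145400 = 3.2704e-04

3.2704e-04 m


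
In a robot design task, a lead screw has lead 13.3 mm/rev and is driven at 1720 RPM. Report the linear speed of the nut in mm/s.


v = lead * (RPM/60) = 13.3*1720/60 = 381.2667

381.2667 mm/s


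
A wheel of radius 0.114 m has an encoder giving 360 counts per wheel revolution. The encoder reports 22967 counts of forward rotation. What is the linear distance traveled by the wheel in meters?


revs = 22967/360 = 63.797222
d = revs * 2*pi*r = 63.797222 * 2*pi*0.114 = 45.6969

45.6969 m


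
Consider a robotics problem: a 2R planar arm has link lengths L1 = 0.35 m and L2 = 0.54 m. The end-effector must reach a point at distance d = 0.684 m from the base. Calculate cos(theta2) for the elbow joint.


cos(th2) = (d^2 - L1^2 - L2^2)/(2*L1*L2) = (0.684^2 - 0.35^2 - 0.54^2)/(2*0.35*0.54) = 0.1422

0.1422


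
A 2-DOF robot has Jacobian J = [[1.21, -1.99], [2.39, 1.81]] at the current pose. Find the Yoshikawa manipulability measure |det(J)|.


det(J) = 1.21*1.81 - (-1.99)*(2.39) = 6.9462
|det(J)| = 6.9462

6.9462


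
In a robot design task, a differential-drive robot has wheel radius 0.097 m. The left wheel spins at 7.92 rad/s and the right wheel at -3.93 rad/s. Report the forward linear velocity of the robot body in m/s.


v = r*(wR + wL)/2 = 0.097*(-3.93 + 7.92)/2 = 0.1935

0.1935 m/s


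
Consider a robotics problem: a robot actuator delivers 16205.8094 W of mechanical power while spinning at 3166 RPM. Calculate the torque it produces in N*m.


omega = 3166 * 2*pi/60 = 331.542745 rad/s
tau = P / omega = 16205.8094 / 331.542745 = 48.8800

48.8800 N*m


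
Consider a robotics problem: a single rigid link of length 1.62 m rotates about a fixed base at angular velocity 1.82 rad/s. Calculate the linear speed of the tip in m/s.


v = L*omega = 1.62 * 1.82 = 2.9484

2.9484 m/s


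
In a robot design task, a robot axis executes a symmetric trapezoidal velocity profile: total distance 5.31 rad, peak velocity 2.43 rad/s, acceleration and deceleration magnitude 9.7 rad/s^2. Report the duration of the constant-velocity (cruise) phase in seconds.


t_acc = v/a = 0.250515 s, d_acc = v^2/(2a) = 0.304376 rad each
d_cruise = 5.31 - 2*0.304376 = 4.701248 rad
t_cruise = d_cruise/v = 4.701248/2.43 = 1.9347

1.9347 s


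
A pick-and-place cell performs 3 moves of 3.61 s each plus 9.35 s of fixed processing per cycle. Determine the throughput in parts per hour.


T_cycle = 3*3.61 + 9.35 = 20.1800 s
rate = 3600/T = 178.3944

178.3944 parts/hour


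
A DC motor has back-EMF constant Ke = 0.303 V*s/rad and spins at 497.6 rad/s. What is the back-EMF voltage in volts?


V_emf = Ke * omega = 0.303*497.6 = 150.7728

150.7728 V


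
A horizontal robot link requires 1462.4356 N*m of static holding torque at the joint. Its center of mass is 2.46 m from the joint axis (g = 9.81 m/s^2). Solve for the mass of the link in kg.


m = tau / (g*L) = 1462.4356 / (9.81 * 2.46) = 60.6000

60.6000 kg


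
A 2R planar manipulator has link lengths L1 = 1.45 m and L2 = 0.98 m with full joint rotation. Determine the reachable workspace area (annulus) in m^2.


r_max = L1 + L2 = 2.4300, r_min = |L1 - L2| = 0.4700
A = pi*(r_max^2 - r_min^2) = pi*(5.9049 - 0.2209) = 17.8568

17.8568 m^2


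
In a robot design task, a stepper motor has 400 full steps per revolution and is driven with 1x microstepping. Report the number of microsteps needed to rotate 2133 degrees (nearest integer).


step_size = 360/(400*1) = 360/400 = 0.900000 deg
n = 2133/(360/400) = 2133*400/360 = 2370

2370 steps


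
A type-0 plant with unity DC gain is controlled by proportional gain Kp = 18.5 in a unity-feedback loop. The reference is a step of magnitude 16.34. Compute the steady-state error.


e_ss = R/(1 + Kp) = 16.34/(1 + 18.5) = 16.34/19.5000 = 0.8379

0.8379


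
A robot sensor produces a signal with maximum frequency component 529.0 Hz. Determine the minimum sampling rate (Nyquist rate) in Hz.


f_s,min = 2*f_max = 2*529.0 = 1058.0000

1058.0000 Hz


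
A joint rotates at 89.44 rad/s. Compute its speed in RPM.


RPM = 89.44 * 60/(2*pi) = 854.0891

854.0891 RPM


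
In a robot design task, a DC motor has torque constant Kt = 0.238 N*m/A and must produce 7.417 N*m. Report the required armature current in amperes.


I = tau / Kt = 7.417/0.238 = 31.1639

31.1639 A


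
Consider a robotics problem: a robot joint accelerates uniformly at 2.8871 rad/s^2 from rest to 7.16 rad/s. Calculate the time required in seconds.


t = delta_omega / alpha = 7.16 / 2.8871 = 2.4800

2.4800 s


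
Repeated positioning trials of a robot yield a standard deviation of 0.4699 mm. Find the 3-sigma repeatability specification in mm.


repeatability = 3*sigma = 3*0.4699 = 1.4097

1.4097 mm


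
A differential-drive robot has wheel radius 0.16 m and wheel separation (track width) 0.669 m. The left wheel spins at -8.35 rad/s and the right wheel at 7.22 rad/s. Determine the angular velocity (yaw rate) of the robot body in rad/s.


omega = r*(wR - wL)/L = 0.16*(7.22 - (-8.35))/0.669 = 3.7238

3.7238 rad/s


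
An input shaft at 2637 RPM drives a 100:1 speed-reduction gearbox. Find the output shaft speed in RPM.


omega_out = omega_in / N = 2637 / 100 = 26.3700

26.3700 RPM


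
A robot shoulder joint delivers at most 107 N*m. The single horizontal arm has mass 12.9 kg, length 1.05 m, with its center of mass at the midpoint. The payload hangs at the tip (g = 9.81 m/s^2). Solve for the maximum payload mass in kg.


tau_arm = m_arm*g*(L/2) = 12.9*9.81*1.05/2 = 66.4382 N*m
tau_payload = tau_max - tau_arm = 107 - 66.4382 = 40.5618
m_payload = tau_payload / (g*L) = 40.5618 / (9.81*1.05) = 3.9378

3.9378 kg


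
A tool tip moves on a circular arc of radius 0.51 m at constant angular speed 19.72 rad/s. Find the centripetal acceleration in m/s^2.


a_c = omega^2 * r = 19.72^2 * 0.51 = 198.3280

198.3280 m/s^2


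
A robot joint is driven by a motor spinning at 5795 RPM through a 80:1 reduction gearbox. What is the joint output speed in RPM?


omega_joint = omega_motor / N = 5795 / 80 = 72.4375

72.4375 RPM


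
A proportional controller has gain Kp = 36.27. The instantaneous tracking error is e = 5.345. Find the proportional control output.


u_P = Kp * e = 36.27 * 5.345 = 193.8632

193.8632


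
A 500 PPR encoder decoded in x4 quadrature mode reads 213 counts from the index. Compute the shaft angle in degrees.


angle = counts * 360 / (PPR*4) = 213 * 360 / 2000 = 38.3400

38.3400 degrees


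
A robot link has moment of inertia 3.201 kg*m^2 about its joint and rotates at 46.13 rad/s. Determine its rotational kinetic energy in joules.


KE = (1/2)*I*omega^2 = 0.5*3.201*46.13^2 = 3405.8270

3405.8270 J


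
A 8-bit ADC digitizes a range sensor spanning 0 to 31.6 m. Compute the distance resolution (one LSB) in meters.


res = range / 2^n = 31.6/2^8 = 31.6/256 = 0.1234

0.1234 m


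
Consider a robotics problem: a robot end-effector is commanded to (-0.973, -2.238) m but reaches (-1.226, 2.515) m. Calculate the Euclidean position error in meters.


dx = -1.226 - (-0.973) = -0.2530, dy = 2.515 - (-2.238) = 4.7530
err = sqrt(0.064009 + 22.591009) = 4.7597

4.7597 m


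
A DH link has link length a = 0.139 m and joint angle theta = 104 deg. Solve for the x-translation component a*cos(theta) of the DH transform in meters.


a*cos(theta) = 0.139*cos(104 deg) = -0.0336

-0.0336 m


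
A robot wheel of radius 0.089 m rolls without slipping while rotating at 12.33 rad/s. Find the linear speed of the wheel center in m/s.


v = omega * r = 12.33 * 0.089 = 1.0974

1.0974 m/s


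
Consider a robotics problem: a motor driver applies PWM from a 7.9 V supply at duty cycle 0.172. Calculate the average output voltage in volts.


V_avg = V_supply * D = 7.9*0.172 = 1.3588

1.3588 V


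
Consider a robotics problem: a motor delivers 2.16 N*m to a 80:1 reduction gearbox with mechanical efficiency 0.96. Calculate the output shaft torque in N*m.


tau_out = tau_in * N * eta = 2.16 * 80 * 0.96 = 165.8880

165.8880 N*m


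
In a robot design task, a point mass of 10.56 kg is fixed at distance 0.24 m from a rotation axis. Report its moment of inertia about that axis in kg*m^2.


I = m*r^2 = 10.56*0.24^2 = 0.6083

0.6083 kg*m^2


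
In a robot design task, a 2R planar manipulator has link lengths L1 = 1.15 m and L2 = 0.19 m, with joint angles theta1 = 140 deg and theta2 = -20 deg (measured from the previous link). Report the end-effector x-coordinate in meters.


x = L1*cos(th1) + L2*cos(th1+th2) = 1.15*cos(140 deg) + 0.19*cos(120 deg) = -0.9760

-0.9760 m


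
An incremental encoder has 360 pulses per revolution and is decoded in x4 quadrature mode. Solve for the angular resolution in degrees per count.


resolution = 360 / (PPR * 4) = 360 / 1440 = 0.2500

0.2500 degrees


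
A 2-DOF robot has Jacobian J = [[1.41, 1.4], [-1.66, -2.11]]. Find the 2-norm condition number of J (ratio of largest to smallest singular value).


JJ^T eigenvalues: trace(JJ^T) = 11.1558, det(JJ^T) = det(J)^2 = 0.42393121
s_max^2 = (11.1558 + sqrt(122.75614880))/2 = 11.11766870
s_min^2 = (11.1558 - sqrt(122.75614880))/2 = 0.03813130
kappa = s_max/s_min = sqrt(11.11766870/0.03813130) = 17.0752

17.0752


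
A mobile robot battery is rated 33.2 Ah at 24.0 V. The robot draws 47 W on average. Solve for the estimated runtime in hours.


E = 33.2*24.0 = 796.8000 Wh
t = E/P = 796.8000/47 = 16.9532

16.9532 hours


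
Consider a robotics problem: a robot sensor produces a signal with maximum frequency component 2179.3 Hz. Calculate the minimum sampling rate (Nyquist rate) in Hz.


f_s,min = 2*f_max = 2*2179.3 = 4358.6000

4358.6000 Hz


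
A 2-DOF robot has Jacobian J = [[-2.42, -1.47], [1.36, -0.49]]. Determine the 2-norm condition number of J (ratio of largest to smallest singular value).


JJ^T eigenvalues: trace(JJ^T) = 10.1070, det(JJ^T) = det(J)^2 = 10.14422500
s_max^2 = (10.1070 + sqrt(61.57454900))/2 = 8.97697260
s_min^2 = (10.1070 - sqrt(61.57454900))/2 = 1.13002740
kappa = s_max/s_min = sqrt(8.97697260/1.13002740) = 2.8185

2.8185


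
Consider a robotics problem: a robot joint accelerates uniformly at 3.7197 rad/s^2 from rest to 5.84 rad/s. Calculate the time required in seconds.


t = delta_omega / alpha = 5.84 / 3.7197 = 1.5700

1.5700 s


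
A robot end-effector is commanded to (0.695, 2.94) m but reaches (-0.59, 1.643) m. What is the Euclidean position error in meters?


dx = -0.59 - (0.695) = -1.2850, dy = 1.643 - (2.94) = -1.2970
err = sqrt(1.651225 + 1.682209) = 1.8258

1.8258 m


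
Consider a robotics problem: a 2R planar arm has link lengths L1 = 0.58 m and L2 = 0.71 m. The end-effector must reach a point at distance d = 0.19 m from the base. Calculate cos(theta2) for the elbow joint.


cos(th2) = (d^2 - L1^2 - L2^2)/(2*L1*L2) = (0.19^2 - 0.58^2 - 0.71^2)/(2*0.58*0.71) = -0.9767

-0.9767


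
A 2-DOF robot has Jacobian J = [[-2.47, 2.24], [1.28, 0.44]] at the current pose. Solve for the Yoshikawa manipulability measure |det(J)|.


det(J) = -2.47*0.44 - (2.24)*(1.28) = -3.9540
|det(J)| = 3.9540

3.9540


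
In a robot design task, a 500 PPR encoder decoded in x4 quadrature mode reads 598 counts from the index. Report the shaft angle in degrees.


angle = counts * 360 / (PPR*4) = 598 * 360 / 2000 = 107.6400

107.6400 degrees


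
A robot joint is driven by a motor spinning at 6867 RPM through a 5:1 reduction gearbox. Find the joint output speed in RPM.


omega_joint = omega_motor / N = 6867 / 5 = 1373.4000

1373.4000 RPM


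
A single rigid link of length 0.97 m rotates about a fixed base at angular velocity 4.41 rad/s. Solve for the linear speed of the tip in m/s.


v = L*omega = 0.97 * 4.41 = 4.2777

4.2777 m/s


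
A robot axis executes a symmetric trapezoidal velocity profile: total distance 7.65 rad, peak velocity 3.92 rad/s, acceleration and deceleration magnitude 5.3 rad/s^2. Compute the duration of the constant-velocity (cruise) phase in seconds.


t_acc = v/a = 0.739623 s, d_acc = v^2/(2a) = 1.449660 rad each
d_cruise = 7.65 - 2*1.449660 = 4.750680 rad
t_cruise = d_cruise/v = 4.750680/3.92 = 1.2119

1.2119 s


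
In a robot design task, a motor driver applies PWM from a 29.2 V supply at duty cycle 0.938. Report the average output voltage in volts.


V_avg = V_supply * D = 29.2*0.938 = 27.3896

27.3896 V


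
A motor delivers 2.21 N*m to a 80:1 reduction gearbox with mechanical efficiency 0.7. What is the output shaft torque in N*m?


tau_out = tau_in * N * eta = 2.21 * 80 * 0.7 = 123.7600

123.7600 N*m


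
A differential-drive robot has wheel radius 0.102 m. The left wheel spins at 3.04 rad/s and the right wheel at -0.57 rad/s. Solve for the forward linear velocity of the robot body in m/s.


v = r*(wR + wL)/2 = 0.102*(-0.57 + 3.04)/2 = 0.1260

0.1260 m/s


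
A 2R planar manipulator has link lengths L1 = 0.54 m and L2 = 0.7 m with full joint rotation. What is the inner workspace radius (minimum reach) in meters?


r_min = |L1 - L2| = |0.54 - 0.7| = 0.1600

0.1600 m


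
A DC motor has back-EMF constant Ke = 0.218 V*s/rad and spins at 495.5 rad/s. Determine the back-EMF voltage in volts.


V_emf = Ke * omega = 0.218*495.5 = 108.0190

108.0190 V


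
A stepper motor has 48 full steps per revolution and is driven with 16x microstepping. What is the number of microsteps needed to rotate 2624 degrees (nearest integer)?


step_size = 360/(48*16) = 360/768 = 0.468750 deg
n = 2624/(360/768) = 2624*768/360 = 5597.8667 -> 5598

5598 steps


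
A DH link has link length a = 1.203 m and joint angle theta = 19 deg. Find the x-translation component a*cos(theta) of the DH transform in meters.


a*cos(theta) = 1.203*cos(19 deg) = 1.1375

1.1375 m


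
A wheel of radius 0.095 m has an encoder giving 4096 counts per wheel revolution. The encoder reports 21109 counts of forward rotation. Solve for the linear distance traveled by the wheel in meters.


revs = 21109/4096 = 5.153564
d = revs * 2*pi*r = 5.153564 * 2*pi*0.095 = 3.0762

3.0762 m


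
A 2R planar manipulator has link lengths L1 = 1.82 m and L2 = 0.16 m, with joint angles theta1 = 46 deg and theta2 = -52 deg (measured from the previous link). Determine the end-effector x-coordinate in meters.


x = L1*cos(th1) + L2*cos(th1+th2) = 1.82*cos(46 deg) + 0.16*cos(-6 deg) = 1.4234

1.4234 m


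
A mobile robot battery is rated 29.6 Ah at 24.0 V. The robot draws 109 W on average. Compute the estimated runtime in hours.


E = 29.6*24.0 = 710.4000 Wh
t = E/P = 710.4000/109 = 6.5174

6.5174 hours


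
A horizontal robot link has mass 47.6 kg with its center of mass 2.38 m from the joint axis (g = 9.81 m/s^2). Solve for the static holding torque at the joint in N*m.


tau = m*g*L = 47.6 * 9.81 * 2.38 = 1111.3553

1111.3553 N*m


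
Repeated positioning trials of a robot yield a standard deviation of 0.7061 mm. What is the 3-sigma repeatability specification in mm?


repeatability = 3*sigma = 3*0.7061 = 2.1183

2.1183 mm


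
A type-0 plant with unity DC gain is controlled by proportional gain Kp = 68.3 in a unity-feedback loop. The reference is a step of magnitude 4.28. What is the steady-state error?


e_ss = R/(1 + Kp) = 4.28/(1 + 68.3) = 4.28/69.3000 = 0.0618

0.0618


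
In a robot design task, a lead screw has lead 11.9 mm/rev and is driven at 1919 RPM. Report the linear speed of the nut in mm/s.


v = lead * (RPM/60) = 11.9*1919/60 = 380.6017

380.6017 mm/s


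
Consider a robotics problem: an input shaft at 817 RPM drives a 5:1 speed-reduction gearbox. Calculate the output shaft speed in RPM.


omega_out = omega_in / N = 817 / 5 = 163.4000

163.4000 RPM


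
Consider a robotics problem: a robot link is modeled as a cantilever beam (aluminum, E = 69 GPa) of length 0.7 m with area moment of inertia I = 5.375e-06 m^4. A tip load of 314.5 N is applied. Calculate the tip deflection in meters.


delta = F*L^3/(3*E*I) = 314.5*0.7^3/(3*6.900e+10*5.375e-06)
      = 107.8735/1112625 = 9.6954e-05

9.6954e-05 m


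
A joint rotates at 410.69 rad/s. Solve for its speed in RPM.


RPM = 410.69 * 60/(2*pi) = 3921.8006

3921.8006 RPM


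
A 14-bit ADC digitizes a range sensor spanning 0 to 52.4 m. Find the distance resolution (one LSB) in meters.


res = range / 2^n = 52.4/2^14 = 52.4/16384 = 0.0032

0.0032 m


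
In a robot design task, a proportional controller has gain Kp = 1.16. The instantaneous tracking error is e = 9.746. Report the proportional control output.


u_P = Kp * e = 1.16 * 9.746 = 11.3054

11.3054


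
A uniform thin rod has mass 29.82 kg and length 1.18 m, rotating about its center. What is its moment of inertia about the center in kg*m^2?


I = (1/12)*m*L^2 = (1/12)*29.82*1.18^2 = 3.4601

3.4601 kg*m^2


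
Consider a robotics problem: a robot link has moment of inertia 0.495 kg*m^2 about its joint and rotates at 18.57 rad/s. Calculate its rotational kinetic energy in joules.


KE = (1/2)*I*omega^2 = 0.5*0.495*18.57^2 = 85.3491

85.3491 J


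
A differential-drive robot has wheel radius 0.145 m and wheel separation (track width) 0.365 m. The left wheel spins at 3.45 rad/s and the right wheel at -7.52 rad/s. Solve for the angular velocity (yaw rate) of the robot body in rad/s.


omega = r*(wR - wL)/L = 0.145*(-7.52 - (3.45))/0.365 = -4.3579

-4.3579 rad/s


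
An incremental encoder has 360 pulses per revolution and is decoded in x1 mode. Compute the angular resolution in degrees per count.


resolution = 360 / (PPR * 1) = 360 / 360 = 1.0000

1.0000 degrees


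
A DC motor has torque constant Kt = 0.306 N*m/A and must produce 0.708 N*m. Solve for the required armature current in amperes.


I = tau / Kt = 0.708/0.306 = 2.3137

2.3137 A


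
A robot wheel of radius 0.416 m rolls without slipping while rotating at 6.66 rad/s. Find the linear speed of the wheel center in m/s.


v = omega * r = 6.66 * 0.416 = 2.7706

2.7706 m/s


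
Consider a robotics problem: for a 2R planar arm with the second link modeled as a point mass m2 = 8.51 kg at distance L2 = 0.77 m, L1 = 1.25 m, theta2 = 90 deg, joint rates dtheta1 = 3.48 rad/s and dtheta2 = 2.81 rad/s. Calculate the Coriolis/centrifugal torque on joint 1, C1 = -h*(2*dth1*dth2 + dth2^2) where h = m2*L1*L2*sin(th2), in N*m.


h = m2*L1*L2*sin(th2) = 8.51*1.25*0.77*sin(90 deg) = 8.190875
C1 = -h*(2*3.48*2.81 + 2.81^2) = -8.190875*27.4537 = -224.8698

-224.8698 N*m


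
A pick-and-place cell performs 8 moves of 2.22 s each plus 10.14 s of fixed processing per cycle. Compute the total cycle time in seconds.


T = 8*2.22 + 10.14 = 27.9000

27.9000 s


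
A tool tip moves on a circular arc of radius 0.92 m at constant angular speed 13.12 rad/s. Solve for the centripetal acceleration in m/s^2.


a_c = omega^2 * r = 13.12^2 * 0.92 = 158.3636

158.3636 m/s^2


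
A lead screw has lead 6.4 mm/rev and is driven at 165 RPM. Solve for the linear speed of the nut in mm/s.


v = lead * (RPM/60) = 6.4*165/60 = 17.6000

17.6000 mm/s


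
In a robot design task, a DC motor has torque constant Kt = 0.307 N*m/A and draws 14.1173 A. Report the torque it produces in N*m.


tau = Kt * I = 0.307*14.1173 = 4.3340

4.3340 N*m


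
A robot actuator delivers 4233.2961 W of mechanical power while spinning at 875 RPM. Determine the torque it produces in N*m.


omega = 875 * 2*pi/60 = 91.629786 rad/s
tau = P / omega = 4233.2961 / 91.629786 = 46.2000

46.2000 N*m


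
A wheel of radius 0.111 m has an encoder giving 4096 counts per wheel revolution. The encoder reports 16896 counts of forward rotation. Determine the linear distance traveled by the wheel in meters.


revs = 16896/4096 = 4.125000
d = revs * 2*pi*r = 4.125000 * 2*pi*0.111 = 2.8769

2.8769 m


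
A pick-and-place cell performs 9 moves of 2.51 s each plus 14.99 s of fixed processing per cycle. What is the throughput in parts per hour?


T_cycle = 9*2.51 + 14.99 = 37.5800 s
rate = 3600/T = 95.7956

95.7956 parts/hour


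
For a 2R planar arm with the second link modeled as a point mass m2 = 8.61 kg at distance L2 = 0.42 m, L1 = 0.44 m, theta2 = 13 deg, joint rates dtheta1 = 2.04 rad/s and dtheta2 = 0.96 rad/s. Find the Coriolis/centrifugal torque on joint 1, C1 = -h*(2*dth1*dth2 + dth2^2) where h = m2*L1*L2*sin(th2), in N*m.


h = m2*L1*L2*sin(th2) = 8.61*0.44*0.42*sin(13 deg) = 0.357926
C1 = -h*(2*2.04*0.96 + 0.96^2) = -0.357926*4.8384 = -1.7318

-1.7318 N*m


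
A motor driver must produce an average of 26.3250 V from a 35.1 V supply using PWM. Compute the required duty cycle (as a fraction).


D = V_avg/V_supply = 26.3250/35.1 = 0.7500

0.7500


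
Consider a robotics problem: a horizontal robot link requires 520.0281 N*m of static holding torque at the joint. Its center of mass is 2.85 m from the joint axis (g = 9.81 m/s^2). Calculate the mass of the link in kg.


m = tau / (g*L) = 520.0281 / (9.81 * 2.85) = 18.6000

18.6000 kg


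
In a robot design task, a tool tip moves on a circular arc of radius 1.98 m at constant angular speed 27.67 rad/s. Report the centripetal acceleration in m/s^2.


a_c = omega^2 * r = 27.67^2 * 1.98 = 1515.9452

1515.9452 m/s^2


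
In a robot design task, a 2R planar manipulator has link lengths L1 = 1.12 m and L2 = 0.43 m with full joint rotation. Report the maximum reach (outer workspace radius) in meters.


r_max = L1 + L2 = 1.12 + 0.43 = 1.5500

1.5500 m


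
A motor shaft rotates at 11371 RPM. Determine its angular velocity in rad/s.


omega = 11371 * 2*pi/60 = 1190.7683

1190.7683 rad/s


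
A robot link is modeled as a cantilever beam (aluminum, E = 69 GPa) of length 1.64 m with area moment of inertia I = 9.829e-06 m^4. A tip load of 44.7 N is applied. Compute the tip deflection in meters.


delta = F*L^3/(3*E*I) = 44.7*1.64^3/(3*6.900e+10*9.829e-06)
      = 197.1691968/2034603 = 9.6908e-05

9.6908e-05 m


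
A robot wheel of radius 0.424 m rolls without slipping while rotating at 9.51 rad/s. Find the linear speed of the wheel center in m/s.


v = omega * r = 9.51 * 0.424 = 4.0322

4.0322 m/s


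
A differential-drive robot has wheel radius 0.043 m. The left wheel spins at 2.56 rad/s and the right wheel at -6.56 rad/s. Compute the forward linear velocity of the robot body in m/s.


v = r*(wR + wL)/2 = 0.043*(-6.56 + 2.56)/2 = -0.0860

-0.0860 m/s


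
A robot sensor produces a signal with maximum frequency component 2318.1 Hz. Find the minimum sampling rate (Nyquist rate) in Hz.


f_s,min = 2*f_max = 2*2318.1 = 4636.2000

4636.2000 Hz


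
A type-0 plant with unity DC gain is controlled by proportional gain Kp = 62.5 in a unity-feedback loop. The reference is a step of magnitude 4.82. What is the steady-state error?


e_ss = R/(1 + Kp) = 4.82/(1 + 62.5) = 4.82/63.5000 = 0.0759

0.0759


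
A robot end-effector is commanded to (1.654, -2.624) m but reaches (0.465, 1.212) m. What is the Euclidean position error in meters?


dx = 0.465 - (1.654) = -1.1890, dy = 1.212 - (-2.624) = 3.8360
err = sqrt(1.413721 + 14.714896) = 4.0160

4.0160 m


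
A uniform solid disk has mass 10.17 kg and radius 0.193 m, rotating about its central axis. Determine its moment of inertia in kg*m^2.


I = (1/2)*m*R^2 = 0.5*10.17*0.193^2 = 0.1894

0.1894 kg*m^2


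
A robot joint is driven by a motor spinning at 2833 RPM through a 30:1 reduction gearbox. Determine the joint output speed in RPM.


omega_joint = omega_motor / N = 2833 / 30 = 94.4333

94.4333 RPM


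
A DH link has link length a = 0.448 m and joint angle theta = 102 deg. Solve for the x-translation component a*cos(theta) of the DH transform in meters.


a*cos(theta) = 0.448*cos(102 deg) = -0.0931

-0.0931 m


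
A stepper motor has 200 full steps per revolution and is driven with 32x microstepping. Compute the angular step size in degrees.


step = 360/(200*32) = 360/6400 = 0.0563

0.0563 degrees


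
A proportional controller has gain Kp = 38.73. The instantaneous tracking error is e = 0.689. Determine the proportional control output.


u_P = Kp * e = 38.73 * 0.689 = 26.6850

26.6850


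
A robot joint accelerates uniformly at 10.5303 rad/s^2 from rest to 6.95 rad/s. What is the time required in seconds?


t = delta_omega / alpha = 6.95 / 10.5303 = 0.6600

0.6600 s


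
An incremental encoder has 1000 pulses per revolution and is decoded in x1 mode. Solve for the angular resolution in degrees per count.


resolution = 360 / (PPR * 1) = 360 / 1000 = 0.3600

0.3600 degrees


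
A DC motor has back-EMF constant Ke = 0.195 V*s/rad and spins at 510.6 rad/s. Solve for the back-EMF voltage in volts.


V_emf = Ke * omega = 0.195*510.6 = 99.5670

99.5670 V


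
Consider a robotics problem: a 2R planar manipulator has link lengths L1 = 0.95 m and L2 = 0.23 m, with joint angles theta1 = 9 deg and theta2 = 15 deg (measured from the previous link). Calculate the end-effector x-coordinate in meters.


x = L1*cos(th1) + L2*cos(th1+th2) = 0.95*cos(9 deg) + 0.23*cos(24 deg) = 1.1484

1.1484 m


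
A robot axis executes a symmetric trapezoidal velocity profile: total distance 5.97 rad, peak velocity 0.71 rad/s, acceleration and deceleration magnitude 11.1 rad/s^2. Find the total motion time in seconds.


t_acc = v/a = 0.71/11.1 = 0.063964 s
d_acc = v^2/(2a) = 0.022707 rad (each ramp)
d_cruise = 5.97 - 2*0.022707 = 5.924586 rad
t_cruise = 5.924586/0.71 = 8.344487 s
t_total = 2*0.063964 + 8.344487 = 8.4724

8.4724 s


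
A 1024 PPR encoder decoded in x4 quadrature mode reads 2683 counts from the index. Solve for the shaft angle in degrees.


angle = counts * 360 / (PPR*4) = 2683 * 360 / 4096 = 235.8105

235.8105 degrees


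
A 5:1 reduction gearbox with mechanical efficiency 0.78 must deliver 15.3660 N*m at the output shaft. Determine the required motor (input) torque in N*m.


tau_in = tau_out / (N * eta) = 15.3660 / (5 * 0.78) = 3.9400

3.9400 N*m


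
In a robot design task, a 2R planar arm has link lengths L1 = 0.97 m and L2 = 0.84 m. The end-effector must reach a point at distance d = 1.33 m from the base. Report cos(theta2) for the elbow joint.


cos(th2) = (d^2 - L1^2 - L2^2)/(2*L1*L2) = (1.33^2 - 0.97^2 - 0.84^2)/(2*0.97*0.84) = 0.0751

0.0751


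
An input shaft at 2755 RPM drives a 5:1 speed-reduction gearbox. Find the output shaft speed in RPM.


omega_out = omega_in / N = 2755 / 5 = 551.0000

551.0000 RPM


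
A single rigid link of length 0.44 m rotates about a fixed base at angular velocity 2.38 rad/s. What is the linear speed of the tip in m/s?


v = L*omega = 0.44 * 2.38 = 1.0472

1.0472 m/s


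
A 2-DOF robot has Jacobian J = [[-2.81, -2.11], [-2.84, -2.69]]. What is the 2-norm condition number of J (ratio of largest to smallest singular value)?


JJ^T eigenvalues: trace(JJ^T) = 27.6499, det(JJ^T) = det(J)^2 = 2.45392225
s_max^2 = (27.6499 + sqrt(754.70128101))/2 = 27.56086352
s_min^2 = (27.6499 - sqrt(754.70128101))/2 = 0.08903648
kappa = s_max/s_min = sqrt(27.56086352/0.08903648) = 17.5939

17.5939


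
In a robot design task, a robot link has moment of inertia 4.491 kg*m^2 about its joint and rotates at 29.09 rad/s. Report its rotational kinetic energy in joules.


KE = (1/2)*I*omega^2 = 0.5*4.491*29.09^2 = 1900.2052

1900.2052 J


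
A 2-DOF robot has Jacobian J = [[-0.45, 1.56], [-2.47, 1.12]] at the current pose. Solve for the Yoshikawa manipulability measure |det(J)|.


det(J) = -0.45*1.12 - (1.56)*(-2.47) = 3.3492
|det(J)| = 3.3492

3.3492


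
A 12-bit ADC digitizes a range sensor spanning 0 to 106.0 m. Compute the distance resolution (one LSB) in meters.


res = range / 2^n = 106.0/2^12 = 106.0/4096 = 0.0259

0.0259 m


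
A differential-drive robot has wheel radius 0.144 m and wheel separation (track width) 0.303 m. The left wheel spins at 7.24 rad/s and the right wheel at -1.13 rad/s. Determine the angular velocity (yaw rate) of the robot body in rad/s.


omega = r*(wR - wL)/L = 0.144*(-1.13 - (7.24))/0.303 = -3.9778

-3.9778 rad/s


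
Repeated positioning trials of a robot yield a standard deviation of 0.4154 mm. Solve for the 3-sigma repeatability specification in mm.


repeatability = 3*sigma = 3*0.4154 = 1.2462

1.2462 mm


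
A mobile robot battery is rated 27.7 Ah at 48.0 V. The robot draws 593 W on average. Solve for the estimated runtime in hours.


E = 27.7*48.0 = 1329.6000 Wh
t = E/P = 1329.6000/593 = 2.2422

2.2422 hours


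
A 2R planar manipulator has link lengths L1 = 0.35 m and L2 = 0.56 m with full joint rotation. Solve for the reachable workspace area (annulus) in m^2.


r_max = L1 + L2 = 0.9100, r_min = |L1 - L2| = 0.2100
A = pi*(r_max^2 - r_min^2) = pi*(0.8281 - 0.0441) = 2.4630

2.4630 m^2


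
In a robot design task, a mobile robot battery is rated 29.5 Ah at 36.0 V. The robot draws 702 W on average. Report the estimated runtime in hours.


E = 29.5*36.0 = 1062.0000 Wh
t = E/P = 1062.0000/702 = 1.5128

1.5128 hours


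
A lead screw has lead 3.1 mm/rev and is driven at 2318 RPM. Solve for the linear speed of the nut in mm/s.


v = lead * (RPM/60) = 3.1*2318/60 = 119.7633

119.7633 mm/s


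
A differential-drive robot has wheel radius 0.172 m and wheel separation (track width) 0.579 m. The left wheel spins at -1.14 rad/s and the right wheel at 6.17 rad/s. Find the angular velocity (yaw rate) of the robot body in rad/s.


omega = r*(wR - wL)/L = 0.172*(6.17 - (-1.14))/0.579 = 2.1715

2.1715 rad/s


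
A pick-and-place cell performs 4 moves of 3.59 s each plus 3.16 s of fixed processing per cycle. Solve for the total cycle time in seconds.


T = 4*3.59 + 3.16 = 17.5200

17.5200 s


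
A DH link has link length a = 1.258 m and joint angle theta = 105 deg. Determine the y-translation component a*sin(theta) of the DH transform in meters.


a*sin(theta) = 1.258*sin(105 deg) = 1.2151

1.2151 m


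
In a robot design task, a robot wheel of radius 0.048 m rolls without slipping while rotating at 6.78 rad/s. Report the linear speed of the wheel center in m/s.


v = omega * r = 6.78 * 0.048 = 0.3254

0.3254 m/s


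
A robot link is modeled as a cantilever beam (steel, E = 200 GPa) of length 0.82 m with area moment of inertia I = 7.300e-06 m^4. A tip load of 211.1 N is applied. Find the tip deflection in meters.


delta = F*L^3/(3*E*I) = 211.1*0.82^3/(3*2.000e+11*7.300e-06)
      = 116.3937848/4380000 = 2.6574e-05

2.6574e-05 m


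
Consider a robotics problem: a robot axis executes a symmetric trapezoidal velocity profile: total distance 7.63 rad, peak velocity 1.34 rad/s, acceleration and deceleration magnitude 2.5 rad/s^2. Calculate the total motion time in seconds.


t_acc = v/a = 1.34/2.5 = 0.536000 s
d_acc = v^2/(2a) = 0.359120 rad (each ramp)
d_cruise = 7.63 - 2*0.359120 = 6.911760 rad
t_cruise = 6.911760/1.34 = 5.158030 s
t_total = 2*0.536000 + 5.158030 = 6.2300

6.2300 s


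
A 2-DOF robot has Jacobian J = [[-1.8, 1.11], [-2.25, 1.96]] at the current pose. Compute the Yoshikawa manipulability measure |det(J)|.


det(J) = -1.8*1.96 - (1.11)*(-2.25) = -1.0305
|det(J)| = 1.0305

1.0305


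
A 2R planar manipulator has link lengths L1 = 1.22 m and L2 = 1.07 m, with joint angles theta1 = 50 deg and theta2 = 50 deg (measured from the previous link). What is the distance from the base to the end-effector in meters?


x = L1*cos(th1) + L2*cos(th1+th2) = 0.598397
y = L1*sin(th1) + L2*sin(th1+th2) = 1.988319
d = sqrt(x^2 + y^2) = sqrt(0.358079 + 3.953412) = 2.0764

2.0764 m


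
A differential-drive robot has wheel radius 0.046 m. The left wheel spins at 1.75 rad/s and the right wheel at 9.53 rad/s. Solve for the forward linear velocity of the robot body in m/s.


v = r*(wR + wL)/2 = 0.046*(9.53 + 1.75)/2 = 0.2594

0.2594 m/s


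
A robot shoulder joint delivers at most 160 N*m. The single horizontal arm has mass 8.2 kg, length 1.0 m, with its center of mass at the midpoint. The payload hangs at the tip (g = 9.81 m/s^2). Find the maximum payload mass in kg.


tau_arm = m_arm*g*(L/2) = 8.2*9.81*1.0/2 = 40.2210 N*m
tau_payload = tau_max - tau_arm = 160 - 40.2210 = 119.7790
m_payload = tau_payload / (g*L) = 119.7790 / (9.81*1.0) = 12.2099

12.2099 kg


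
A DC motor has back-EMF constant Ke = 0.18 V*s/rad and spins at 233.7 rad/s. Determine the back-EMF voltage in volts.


V_emf = Ke * omega = 0.18*233.7 = 42.0660

42.0660 V


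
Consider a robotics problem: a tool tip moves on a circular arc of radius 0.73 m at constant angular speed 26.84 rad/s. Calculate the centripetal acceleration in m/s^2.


a_c = omega^2 * r = 26.84^2 * 0.73 = 525.8815

525.8815 m/s^2


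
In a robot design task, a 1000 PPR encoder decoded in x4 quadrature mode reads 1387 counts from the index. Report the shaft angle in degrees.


angle = counts * 360 / (PPR*4) = 1387 * 360 / 4000 = 124.8300

124.8300 degrees


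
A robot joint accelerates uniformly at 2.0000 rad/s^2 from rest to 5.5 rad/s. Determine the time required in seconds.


t = delta_omega / alpha = 5.5 / 2.0000 = 2.7500

2.7500 s


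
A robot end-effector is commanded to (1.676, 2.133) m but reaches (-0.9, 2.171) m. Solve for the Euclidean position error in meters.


dx = -0.9 - (1.676) = -2.5760, dy = 2.171 - (2.133) = 0.0380
err = sqrt(6.635776 + 0.001444) = 2.5763

2.5763 m


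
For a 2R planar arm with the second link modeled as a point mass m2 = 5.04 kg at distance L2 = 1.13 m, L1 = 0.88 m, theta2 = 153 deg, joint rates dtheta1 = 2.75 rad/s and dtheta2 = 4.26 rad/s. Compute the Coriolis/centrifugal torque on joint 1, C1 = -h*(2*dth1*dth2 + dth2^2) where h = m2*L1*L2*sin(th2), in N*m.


h = m2*L1*L2*sin(th2) = 5.04*0.88*1.13*sin(153 deg) = 2.275299
C1 = -h*(2*2.75*4.26 + 4.26^2) = -2.275299*41.5776 = -94.6015

-94.6015 N*m


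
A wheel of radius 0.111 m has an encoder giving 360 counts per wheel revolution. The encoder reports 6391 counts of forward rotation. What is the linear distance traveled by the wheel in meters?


revs = 6391/360 = 17.752778
d = revs * 2*pi*r = 17.752778 * 2*pi*0.111 = 12.3814

12.3814 m


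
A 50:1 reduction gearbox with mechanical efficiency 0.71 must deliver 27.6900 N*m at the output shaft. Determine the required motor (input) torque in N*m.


tau_in = tau_out / (N * eta) = 27.6900 / (50 * 0.71) = 0.7800

0.7800 N*m


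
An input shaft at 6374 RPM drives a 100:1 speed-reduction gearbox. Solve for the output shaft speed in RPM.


omega_out = omega_in / N = 6374 / 100 = 63.7400

63.7400 RPM


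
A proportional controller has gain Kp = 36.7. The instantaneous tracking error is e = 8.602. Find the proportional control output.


u_P = Kp * e = 36.7 * 8.602 = 315.6934

315.6934


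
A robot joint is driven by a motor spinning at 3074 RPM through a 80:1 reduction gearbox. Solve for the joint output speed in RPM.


omega_joint = omega_motor / N = 3074 / 80 = 38.4250

38.4250 RPM


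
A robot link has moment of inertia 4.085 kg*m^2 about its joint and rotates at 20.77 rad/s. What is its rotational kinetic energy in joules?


KE = (1/2)*I*omega^2 = 0.5*4.085*20.77^2 = 881.1200

881.1200 J


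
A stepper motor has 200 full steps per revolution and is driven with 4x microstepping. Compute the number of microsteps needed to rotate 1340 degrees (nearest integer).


step_size = 360/(200*4) = 360/800 = 0.450000 deg
n = 1340/(360/800) = 1340*800/360 = 2977.7778 -> 2978

2978 steps


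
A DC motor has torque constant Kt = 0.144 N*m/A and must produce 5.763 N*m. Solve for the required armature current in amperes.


I = tau / Kt = 5.763/0.144 = 40.0208

40.0208 A
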